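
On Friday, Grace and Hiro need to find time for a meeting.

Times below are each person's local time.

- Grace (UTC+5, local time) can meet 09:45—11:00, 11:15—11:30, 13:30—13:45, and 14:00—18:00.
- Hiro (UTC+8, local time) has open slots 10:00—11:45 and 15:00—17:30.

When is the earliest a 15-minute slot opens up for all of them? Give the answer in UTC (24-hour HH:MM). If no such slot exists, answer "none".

08:30

Grace → UTC: 04:45–06:00, 06:15–06:30, 08:30–08:45, 09:00–13:00.
Hiro → UTC: 02:00–03:45, 07:00–09:30.
Grace ∩ Hiro: 08:30–08:45, 09:00–09:30.
Windows ≥ 15 min: 08:30–08:45, 09:00–09:30.
Earliest such window starts at 08:30.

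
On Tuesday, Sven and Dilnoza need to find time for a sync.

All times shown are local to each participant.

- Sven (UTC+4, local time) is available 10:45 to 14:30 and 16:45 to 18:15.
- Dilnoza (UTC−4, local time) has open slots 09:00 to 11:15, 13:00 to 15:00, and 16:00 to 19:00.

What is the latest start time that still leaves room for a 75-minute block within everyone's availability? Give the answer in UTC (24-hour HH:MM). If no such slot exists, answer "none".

13:00

Sven → UTC: 06:45–10:30, 12:45–14:15.
Dilnoza → UTC: 13:00–15:15, 17:00–19:00, 20:00–23:00.
Sven ∩ Dilnoza: 13:00–14:15.
Windows ≥ 75 min: 13:00–14:15.
Latest start in the last window 13:00–14:15 is 14:15 − 75 min = 13:00.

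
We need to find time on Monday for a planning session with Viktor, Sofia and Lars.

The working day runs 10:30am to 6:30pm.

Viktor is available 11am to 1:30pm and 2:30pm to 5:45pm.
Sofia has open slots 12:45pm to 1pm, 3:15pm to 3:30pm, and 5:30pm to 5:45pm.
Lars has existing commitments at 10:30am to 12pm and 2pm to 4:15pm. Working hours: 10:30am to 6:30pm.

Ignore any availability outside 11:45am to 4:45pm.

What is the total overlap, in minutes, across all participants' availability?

Lars free within 10:30–18:30: 12:00–14:00, 16:15–18:30.
Viktor ∩ Sofia: 12:45–13:00, 15:15–15:30, 17:30–17:45.
Viktor ∩ Sofia ∩ Lars: 12:45–13:00, 17:30–17:45.
Restricted to 11:45–16:45: 12:45–13:00.
Total common minutes: 15.

15 minutes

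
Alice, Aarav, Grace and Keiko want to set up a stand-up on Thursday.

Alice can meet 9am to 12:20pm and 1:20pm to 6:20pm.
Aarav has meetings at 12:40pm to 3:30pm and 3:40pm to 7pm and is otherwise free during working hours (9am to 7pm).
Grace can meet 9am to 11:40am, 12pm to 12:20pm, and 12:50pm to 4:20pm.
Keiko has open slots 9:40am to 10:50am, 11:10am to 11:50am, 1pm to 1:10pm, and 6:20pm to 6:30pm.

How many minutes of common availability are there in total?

100 minutes

Aarav free within 09:00–19:00: 09:00–12:40, 15:30–15:40.
Alice ∩ Aarav: 09:00–12:20, 15:30–15:40.
Alice ∩ Aarav ∩ Grace: 09:00–11:40, 12:00–12:20, 15:30–15:40.
Alice ∩ Aarav ∩ Grace ∩ Keiko: 09:40–10:50, 11:10–11:40.
Total common minutes: 70 + 30 = 100.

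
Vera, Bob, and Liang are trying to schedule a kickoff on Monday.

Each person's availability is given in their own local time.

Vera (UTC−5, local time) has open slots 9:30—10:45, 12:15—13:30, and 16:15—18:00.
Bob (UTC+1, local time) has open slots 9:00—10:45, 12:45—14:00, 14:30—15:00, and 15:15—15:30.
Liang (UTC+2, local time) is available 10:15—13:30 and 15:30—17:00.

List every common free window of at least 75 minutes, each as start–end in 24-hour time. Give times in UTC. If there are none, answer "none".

none

Vera → UTC: 14:30–15:45, 17:15–18:30, 21:15–23:00.
Bob → UTC: 08:00–09:45, 11:45–13:00, 13:30–14:00, 14:15–14:30.
Liang → UTC: 08:15–11:30, 13:30–15:00.
Vera ∩ Bob: (none).
Vera ∩ Bob ∩ Liang: (none).
Windows ≥ 75 min: (none).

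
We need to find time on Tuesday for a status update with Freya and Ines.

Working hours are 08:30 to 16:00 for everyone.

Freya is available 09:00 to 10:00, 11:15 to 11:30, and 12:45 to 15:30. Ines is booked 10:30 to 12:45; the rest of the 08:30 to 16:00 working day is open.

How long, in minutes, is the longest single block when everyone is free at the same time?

165 minutes

Ines free within 08:30–16:00: 08:30–10:30, 12:45–16:00.
Freya ∩ Ines: 09:00–10:00, 12:45–15:30.
Common window lengths: 60, 165 min; longest is 165.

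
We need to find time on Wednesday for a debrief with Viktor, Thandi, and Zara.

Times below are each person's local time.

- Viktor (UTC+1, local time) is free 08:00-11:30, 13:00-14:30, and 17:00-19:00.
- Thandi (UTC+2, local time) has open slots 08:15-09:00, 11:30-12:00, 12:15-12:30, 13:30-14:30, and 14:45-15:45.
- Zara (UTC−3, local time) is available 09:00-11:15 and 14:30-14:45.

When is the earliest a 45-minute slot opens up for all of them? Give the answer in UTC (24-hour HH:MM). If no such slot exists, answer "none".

Viktor → UTC: 07:00–10:30, 12:00–13:30, 16:00–18:00.
Thandi → UTC: 06:15–07:00, 09:30–10:00, 10:15–10:30, 11:30–12:30, 12:45–13:45.
Zara → UTC: 12:00–14:15, 17:30–17:45.
Viktor ∩ Thandi: 09:30–10:00, 10:15–10:30, 12:00–12:30, 12:45–13:30.
Viktor ∩ Thandi ∩ Zara: 12:00–12:30, 12:45–13:30.
Windows ≥ 45 min: 12:45–13:30.
Earliest such window starts at 12:45.

12:45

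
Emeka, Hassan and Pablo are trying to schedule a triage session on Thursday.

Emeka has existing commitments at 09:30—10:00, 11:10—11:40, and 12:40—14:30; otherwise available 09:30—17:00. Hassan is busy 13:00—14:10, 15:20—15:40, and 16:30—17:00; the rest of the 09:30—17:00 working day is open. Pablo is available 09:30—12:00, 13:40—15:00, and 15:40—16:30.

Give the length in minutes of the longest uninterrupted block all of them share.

Emeka free within 09:30–17:00: 10:00–11:10, 11:40–12:40, 14:30–17:00.
Hassan free within 09:30–17:00: 09:30–13:00, 14:10–15:20, 15:40–16:30.
Emeka ∩ Hassan: 10:00–11:10, 11:40–12:40, 14:30–15:20, 15:40–16:30.
Emeka ∩ Hassan ∩ Pablo: 10:00–11:10, 11:40–12:00, 14:30–15:00, 15:40–16:30.
Common window lengths: 70, 20, 30, 50 min; longest is 70.

70 minutes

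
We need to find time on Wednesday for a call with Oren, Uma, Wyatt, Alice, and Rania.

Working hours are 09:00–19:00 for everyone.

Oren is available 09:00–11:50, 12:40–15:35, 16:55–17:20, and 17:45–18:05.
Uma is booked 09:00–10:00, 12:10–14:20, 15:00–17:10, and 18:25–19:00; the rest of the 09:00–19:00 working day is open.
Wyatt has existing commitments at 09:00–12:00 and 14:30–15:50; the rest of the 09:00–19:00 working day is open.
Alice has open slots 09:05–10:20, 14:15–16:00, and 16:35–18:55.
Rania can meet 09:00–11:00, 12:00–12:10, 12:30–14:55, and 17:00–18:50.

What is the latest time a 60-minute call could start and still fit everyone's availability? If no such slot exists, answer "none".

Uma free within 09:00–19:00: 10:00–12:10, 14:20–15:00, 17:10–18:25.
Wyatt free within 09:00–19:00: 12:00–14:30, 15:50–19:00.
Oren ∩ Uma: 10:00–11:50, 14:20–15:00, 17:10–17:20, 17:45–18:05.
Oren ∩ Uma ∩ Wyatt: 14:20–14:30, 17:10–17:20, 17:45–18:05.
Oren ∩ Uma ∩ Wyatt ∩ Alice: 14:20–14:30, 17:10–17:20, 17:45–18:05.
Oren ∩ Uma ∩ Wyatt ∩ Alice ∩ Rania: 14:20–14:30, 17:10–17:20, 17:45–18:05.
Windows ≥ 60 min: (none).

none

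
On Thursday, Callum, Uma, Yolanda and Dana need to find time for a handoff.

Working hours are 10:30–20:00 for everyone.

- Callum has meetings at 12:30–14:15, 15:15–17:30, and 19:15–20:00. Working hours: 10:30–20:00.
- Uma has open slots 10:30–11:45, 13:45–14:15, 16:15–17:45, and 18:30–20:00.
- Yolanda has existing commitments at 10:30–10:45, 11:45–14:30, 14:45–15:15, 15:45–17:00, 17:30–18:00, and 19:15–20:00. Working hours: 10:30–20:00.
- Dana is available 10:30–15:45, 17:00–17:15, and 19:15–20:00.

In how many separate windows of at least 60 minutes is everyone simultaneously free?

1

Callum free within 10:30–20:00: 10:30–12:30, 14:15–15:15, 17:30–19:15.
Yolanda free within 10:30–20:00: 10:45–11:45, 14:30–14:45, 15:15–15:45, 17:00–17:30, 18:00–19:15.
Callum ∩ Uma: 10:30–11:45, 17:30–17:45, 18:30–19:15.
Callum ∩ Uma ∩ Yolanda: 10:45–11:45, 18:30–19:15.
Callum ∩ Uma ∩ Yolanda ∩ Dana: 10:45–11:45.
Windows ≥ 60 min: 10:45–11:45.
That's 1 window.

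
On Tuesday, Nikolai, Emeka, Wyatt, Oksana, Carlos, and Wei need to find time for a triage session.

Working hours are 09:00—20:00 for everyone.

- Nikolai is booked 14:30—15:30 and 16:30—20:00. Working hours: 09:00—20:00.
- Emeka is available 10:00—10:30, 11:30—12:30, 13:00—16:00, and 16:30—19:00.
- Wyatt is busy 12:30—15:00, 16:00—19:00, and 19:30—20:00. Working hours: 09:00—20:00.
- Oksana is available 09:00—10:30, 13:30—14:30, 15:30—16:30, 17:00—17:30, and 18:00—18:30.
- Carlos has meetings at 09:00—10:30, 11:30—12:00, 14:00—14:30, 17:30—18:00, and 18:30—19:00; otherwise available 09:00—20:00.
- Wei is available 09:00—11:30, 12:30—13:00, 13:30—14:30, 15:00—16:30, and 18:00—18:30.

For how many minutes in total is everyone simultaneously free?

30 minutes

Nikolai free within 09:00–20:00: 09:00–14:30, 15:30–16:30.
Wyatt free within 09:00–20:00: 09:00–12:30, 15:00–16:00, 19:00–19:30.
Carlos free within 09:00–20:00: 10:30–11:30, 12:00–14:00, 14:30–17:30, 18:00–18:30, 19:00–20:00.
Nikolai ∩ Emeka: 10:00–10:30, 11:30–12:30, 13:00–14:30, 15:30–16:00.
Nikolai ∩ Emeka ∩ Wyatt: 10:00–10:30, 11:30–12:30, 15:30–16:00.
Nikolai ∩ Emeka ∩ Wyatt ∩ Oksana: 10:00–10:30, 15:30–16:00.
Nikolai ∩ Emeka ∩ Wyatt ∩ Oksana ∩ Carlos: 15:30–16:00.
Nikolai ∩ Emeka ∩ Wyatt ∩ Oksana ∩ Carlos ∩ Wei: 15:30–16:00.
Total common minutes: 30.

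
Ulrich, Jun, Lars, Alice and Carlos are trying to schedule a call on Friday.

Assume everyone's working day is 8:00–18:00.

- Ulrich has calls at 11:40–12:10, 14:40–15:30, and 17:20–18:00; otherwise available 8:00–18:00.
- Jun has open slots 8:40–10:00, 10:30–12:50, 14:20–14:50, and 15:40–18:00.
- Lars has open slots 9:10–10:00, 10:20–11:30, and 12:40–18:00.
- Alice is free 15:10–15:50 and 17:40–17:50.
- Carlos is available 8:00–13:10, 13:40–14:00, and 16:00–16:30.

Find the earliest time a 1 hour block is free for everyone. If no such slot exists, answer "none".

Ulrich free within 08:00–18:00: 08:00–11:40, 12:10–14:40, 15:30–17:20.
Ulrich ∩ Jun: 08:40–10:00, 10:30–11:40, 12:10–12:50, 14:20–14:40, 15:40–17:20.
Ulrich ∩ Jun ∩ Lars: 09:10–10:00, 10:30–11:30, 12:40–12:50, 14:20–14:40, 15:40–17:20.
Ulrich ∩ Jun ∩ Lars ∩ Alice: 15:40–15:50.
Ulrich ∩ Jun ∩ Lars ∩ Alice ∩ Carlos: (none).
Windows ≥ 60 min: (none).

none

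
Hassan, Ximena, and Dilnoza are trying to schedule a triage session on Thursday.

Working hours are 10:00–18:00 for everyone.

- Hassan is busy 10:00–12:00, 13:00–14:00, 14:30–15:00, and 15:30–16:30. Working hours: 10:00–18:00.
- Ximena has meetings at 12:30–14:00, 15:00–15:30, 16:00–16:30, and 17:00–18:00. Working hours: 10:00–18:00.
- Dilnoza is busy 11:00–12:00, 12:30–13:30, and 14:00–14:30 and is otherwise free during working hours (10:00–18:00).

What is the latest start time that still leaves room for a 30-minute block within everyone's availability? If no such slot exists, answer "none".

16:30

Hassan free within 10:00–18:00: 12:00–13:00, 14:00–14:30, 15:00–15:30, 16:30–18:00.
Ximena free within 10:00–18:00: 10:00–12:30, 14:00–15:00, 15:30–16:00, 16:30–17:00.
Dilnoza free within 10:00–18:00: 10:00–11:00, 12:00–12:30, 13:30–14:00, 14:30–18:00.
Hassan ∩ Ximena: 12:00–12:30, 14:00–14:30, 16:30–17:00.
Hassan ∩ Ximena ∩ Dilnoza: 12:00–12:30, 16:30–17:00.
Windows ≥ 30 min: 12:00–12:30, 16:30–17:00.
Latest start in the last window 16:30–17:00 is 17:00 − 30 min = 16:30.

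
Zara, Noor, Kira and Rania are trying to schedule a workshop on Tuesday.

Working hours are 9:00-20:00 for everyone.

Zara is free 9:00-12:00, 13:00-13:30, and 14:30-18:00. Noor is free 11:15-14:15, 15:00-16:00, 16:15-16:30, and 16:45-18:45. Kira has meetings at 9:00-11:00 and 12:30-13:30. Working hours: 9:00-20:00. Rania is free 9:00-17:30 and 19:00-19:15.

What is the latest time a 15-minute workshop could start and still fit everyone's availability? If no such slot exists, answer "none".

Kira free within 09:00–20:00: 11:00–12:30, 13:30–20:00.
Zara ∩ Noor: 11:15–12:00, 13:00–13:30, 15:00–16:00, 16:15–16:30, 16:45–18:00.
Zara ∩ Noor ∩ Kira: 11:15–12:00, 15:00–16:00, 16:15–16:30, 16:45–18:00.
Zara ∩ Noor ∩ Kira ∩ Rania: 11:15–12:00, 15:00–16:00, 16:15–16:30, 16:45–17:30.
Windows ≥ 15 min: 11:15–12:00, 15:00–16:00, 16:15–16:30, 16:45–17:30.
Latest start in the last window 16:45–17:30 is 17:30 − 15 min = 17:15.

17:15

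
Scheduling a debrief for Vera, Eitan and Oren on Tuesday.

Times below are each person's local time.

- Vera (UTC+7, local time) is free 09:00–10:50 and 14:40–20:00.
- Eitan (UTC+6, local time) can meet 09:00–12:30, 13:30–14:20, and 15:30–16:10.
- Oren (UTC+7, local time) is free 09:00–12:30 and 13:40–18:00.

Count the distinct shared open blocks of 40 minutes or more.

Vera → UTC: 02:00–03:50, 07:40–13:00.
Eitan → UTC: 03:00–06:30, 07:30–08:20, 09:30–10:10.
Oren → UTC: 02:00–05:30, 06:40–11:00.
Vera ∩ Eitan: 03:00–03:50, 07:40–08:20, 09:30–10:10.
Vera ∩ Eitan ∩ Oren: 03:00–03:50, 07:40–08:20, 09:30–10:10.
Windows ≥ 40 min: 03:00–03:50, 07:40–08:20, 09:30–10:10.
That's 3 windows.

3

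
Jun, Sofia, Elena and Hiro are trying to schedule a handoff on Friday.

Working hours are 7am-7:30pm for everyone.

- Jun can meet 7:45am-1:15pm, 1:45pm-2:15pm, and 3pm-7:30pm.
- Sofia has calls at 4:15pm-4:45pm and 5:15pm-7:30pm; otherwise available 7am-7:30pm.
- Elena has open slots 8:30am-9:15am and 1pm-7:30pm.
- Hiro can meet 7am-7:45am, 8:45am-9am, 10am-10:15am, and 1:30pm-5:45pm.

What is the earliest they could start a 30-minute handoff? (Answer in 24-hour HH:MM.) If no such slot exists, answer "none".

Sofia free within 07:00–19:30: 07:00–16:15, 16:45–17:15.
Jun ∩ Sofia: 07:45–13:15, 13:45–14:15, 15:00–16:15, 16:45–17:15.
Jun ∩ Sofia ∩ Elena: 08:30–09:15, 13:00–13:15, 13:45–14:15, 15:00–16:15, 16:45–17:15.
Jun ∩ Sofia ∩ Elena ∩ Hiro: 08:45–09:00, 13:45–14:15, 15:00–16:15, 16:45–17:15.
Windows ≥ 30 min: 13:45–14:15, 15:00–16:15, 16:45–17:15.
Earliest such window starts at 13:45.

13:45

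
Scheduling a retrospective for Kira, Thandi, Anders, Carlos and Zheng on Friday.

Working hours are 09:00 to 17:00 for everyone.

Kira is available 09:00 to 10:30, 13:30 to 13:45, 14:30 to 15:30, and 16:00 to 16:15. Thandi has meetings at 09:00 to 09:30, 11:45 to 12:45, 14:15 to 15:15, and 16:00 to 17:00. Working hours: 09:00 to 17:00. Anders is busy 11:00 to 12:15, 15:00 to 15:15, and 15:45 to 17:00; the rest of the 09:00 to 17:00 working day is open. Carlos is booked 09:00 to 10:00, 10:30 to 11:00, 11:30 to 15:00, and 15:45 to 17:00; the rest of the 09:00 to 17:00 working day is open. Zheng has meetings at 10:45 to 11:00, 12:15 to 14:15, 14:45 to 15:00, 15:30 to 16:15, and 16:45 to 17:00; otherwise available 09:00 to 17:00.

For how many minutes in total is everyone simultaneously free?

45 minutes

Thandi free within 09:00–17:00: 09:30–11:45, 12:45–14:15, 15:15–16:00.
Anders free within 09:00–17:00: 09:00–11:00, 12:15–15:00, 15:15–15:45.
Carlos free within 09:00–17:00: 10:00–10:30, 11:00–11:30, 15:00–15:45.
Zheng free within 09:00–17:00: 09:00–10:45, 11:00–12:15, 14:15–14:45, 15:00–15:30, 16:15–16:45.
Kira ∩ Thandi: 09:30–10:30, 13:30–13:45, 15:15–15:30.
Kira ∩ Thandi ∩ Anders: 09:30–10:30, 13:30–13:45, 15:15–15:30.
Kira ∩ Thandi ∩ Anders ∩ Carlos: 10:00–10:30, 15:15–15:30.
Kira ∩ Thandi ∩ Anders ∩ Carlos ∩ Zheng: 10:00–10:30, 15:15–15:30.
Total common minutes: 30 + 15 = 45.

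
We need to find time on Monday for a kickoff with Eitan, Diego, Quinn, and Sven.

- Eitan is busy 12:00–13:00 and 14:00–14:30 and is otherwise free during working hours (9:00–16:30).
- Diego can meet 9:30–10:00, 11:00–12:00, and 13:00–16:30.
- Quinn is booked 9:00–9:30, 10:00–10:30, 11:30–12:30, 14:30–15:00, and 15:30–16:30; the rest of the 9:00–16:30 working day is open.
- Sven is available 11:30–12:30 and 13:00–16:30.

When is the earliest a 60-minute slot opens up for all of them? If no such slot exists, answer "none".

Eitan free within 09:00–16:30: 09:00–12:00, 13:00–14:00, 14:30–16:30.
Quinn free within 09:00–16:30: 09:30–10:00, 10:30–11:30, 12:30–14:30, 15:00–15:30.
Eitan ∩ Diego: 09:30–10:00, 11:00–12:00, 13:00–14:00, 14:30–16:30.
Eitan ∩ Diego ∩ Quinn: 09:30–10:00, 11:00–11:30, 13:00–14:00, 15:00–15:30.
Eitan ∩ Diego ∩ Quinn ∩ Sven: 13:00–14:00, 15:00–15:30.
Windows ≥ 60 min: 13:00–14:00.
Earliest such window starts at 13:00.

13:00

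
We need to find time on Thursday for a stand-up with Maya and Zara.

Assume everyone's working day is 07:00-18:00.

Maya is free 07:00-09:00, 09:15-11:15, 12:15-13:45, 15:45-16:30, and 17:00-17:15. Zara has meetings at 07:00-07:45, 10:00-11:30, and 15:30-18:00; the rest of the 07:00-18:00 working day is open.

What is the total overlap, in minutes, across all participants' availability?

Zara free within 07:00–18:00: 07:45–10:00, 11:30–15:30.
Maya ∩ Zara: 07:45–09:00, 09:15–10:00, 12:15–13:45.
Total common minutes: 75 + 45 + 90 = 210.

210 minutes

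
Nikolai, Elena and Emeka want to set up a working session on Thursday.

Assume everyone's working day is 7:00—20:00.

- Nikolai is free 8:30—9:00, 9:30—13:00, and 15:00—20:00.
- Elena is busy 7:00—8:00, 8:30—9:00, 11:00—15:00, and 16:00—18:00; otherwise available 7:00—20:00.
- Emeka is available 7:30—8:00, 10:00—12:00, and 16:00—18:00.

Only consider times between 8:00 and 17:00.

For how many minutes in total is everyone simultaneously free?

60 minutes

Elena free within 07:00–20:00: 08:00–08:30, 09:00–11:00, 15:00–16:00, 18:00–20:00.
Nikolai ∩ Elena: 09:30–11:00, 15:00–16:00, 18:00–20:00.
Nikolai ∩ Elena ∩ Emeka: 10:00–11:00.
Restricted to 08:00–17:00: 10:00–11:00.
Total common minutes: 60.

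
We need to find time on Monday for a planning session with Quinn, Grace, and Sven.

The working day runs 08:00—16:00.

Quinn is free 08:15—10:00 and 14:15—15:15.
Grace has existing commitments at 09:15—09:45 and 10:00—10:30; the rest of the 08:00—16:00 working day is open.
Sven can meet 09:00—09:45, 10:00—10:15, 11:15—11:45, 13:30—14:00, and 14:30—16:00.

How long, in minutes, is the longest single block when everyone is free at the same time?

45 minutes

Grace free within 08:00–16:00: 08:00–09:15, 09:45–10:00, 10:30–16:00.
Quinn ∩ Grace: 08:15–09:15, 09:45–10:00, 14:15–15:15.
Quinn ∩ Grace ∩ Sven: 09:00–09:15, 14:30–15:15.
Common window lengths: 15, 45 min; longest is 45.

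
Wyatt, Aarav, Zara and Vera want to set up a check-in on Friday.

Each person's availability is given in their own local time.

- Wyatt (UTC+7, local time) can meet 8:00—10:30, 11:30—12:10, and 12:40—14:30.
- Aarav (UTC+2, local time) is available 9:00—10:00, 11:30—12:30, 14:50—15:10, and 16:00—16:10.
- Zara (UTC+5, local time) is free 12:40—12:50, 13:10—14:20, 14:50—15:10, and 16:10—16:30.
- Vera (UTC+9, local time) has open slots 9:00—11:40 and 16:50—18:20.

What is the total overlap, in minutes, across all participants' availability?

0 minutes

Wyatt → UTC: 01:00–03:30, 04:30–05:10, 05:40–07:30.
Aarav → UTC: 07:00–08:00, 09:30–10:30, 12:50–13:10, 14:00–14:10.
Zara → UTC: 07:40–07:50, 08:10–09:20, 09:50–10:10, 11:10–11:30.
Vera → UTC: 00:00–02:40, 07:50–09:20.
Wyatt ∩ Aarav: 07:00–07:30.
Wyatt ∩ Aarav ∩ Zara: (none).
Wyatt ∩ Aarav ∩ Zara ∩ Vera: (none).
Total common minutes: 0.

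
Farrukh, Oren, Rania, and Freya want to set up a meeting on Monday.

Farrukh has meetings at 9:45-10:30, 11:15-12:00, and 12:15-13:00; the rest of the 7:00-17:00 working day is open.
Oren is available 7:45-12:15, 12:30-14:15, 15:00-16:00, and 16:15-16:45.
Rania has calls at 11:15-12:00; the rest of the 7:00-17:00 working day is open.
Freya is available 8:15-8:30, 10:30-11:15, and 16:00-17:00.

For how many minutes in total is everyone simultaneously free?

Farrukh free within 07:00–17:00: 07:00–09:45, 10:30–11:15, 12:00–12:15, 13:00–17:00.
Rania free within 07:00–17:00: 07:00–11:15, 12:00–17:00.
Farrukh ∩ Oren: 07:45–09:45, 10:30–11:15, 12:00–12:15, 13:00–14:15, 15:00–16:00, 16:15–16:45.
Farrukh ∩ Oren ∩ Rania: 07:45–09:45, 10:30–11:15, 12:00–12:15, 13:00–14:15, 15:00–16:00, 16:15–16:45.
Farrukh ∩ Oren ∩ Rania ∩ Freya: 08:15–08:30, 10:30–11:15, 16:15–16:45.
Total common minutes: 15 + 45 + 30 = 90.

90 minutes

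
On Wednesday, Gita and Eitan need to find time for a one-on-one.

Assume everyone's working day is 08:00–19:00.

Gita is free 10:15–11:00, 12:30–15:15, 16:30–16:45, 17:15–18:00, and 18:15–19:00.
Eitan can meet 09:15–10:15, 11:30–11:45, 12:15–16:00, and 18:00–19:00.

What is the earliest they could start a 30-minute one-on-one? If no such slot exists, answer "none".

12:30

Gita ∩ Eitan: 12:30–15:15, 18:15–19:00.
Windows ≥ 30 min: 12:30–15:15, 18:15–19:00.
Earliest such window starts at 12:30.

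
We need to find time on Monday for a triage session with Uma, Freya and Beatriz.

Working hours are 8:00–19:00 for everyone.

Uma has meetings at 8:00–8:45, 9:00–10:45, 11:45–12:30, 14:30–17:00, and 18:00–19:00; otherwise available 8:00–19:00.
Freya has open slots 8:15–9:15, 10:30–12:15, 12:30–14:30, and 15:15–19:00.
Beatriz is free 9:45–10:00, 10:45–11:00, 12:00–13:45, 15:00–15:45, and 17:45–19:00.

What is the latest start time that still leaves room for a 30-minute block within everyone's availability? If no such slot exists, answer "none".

Uma free within 08:00–19:00: 08:45–09:00, 10:45–11:45, 12:30–14:30, 17:00–18:00.
Uma ∩ Freya: 08:45–09:00, 10:45–11:45, 12:30–14:30, 17:00–18:00.
Uma ∩ Freya ∩ Beatriz: 10:45–11:00, 12:30–13:45, 17:45–18:00.
Windows ≥ 30 min: 12:30–13:45.
Latest start in the last window 12:30–13:45 is 13:45 − 30 min = 13:15.

13:15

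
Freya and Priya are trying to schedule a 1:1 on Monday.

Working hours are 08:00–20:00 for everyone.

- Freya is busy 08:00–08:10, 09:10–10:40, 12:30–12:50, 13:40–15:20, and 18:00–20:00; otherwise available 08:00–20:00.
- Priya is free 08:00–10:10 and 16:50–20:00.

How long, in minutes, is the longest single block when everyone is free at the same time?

70 minutes

Freya free within 08:00–20:00: 08:10–09:10, 10:40–12:30, 12:50–13:40, 15:20–18:00.
Freya ∩ Priya: 08:10–09:10, 16:50–18:00.
Common window lengths: 60, 70 min; longest is 70.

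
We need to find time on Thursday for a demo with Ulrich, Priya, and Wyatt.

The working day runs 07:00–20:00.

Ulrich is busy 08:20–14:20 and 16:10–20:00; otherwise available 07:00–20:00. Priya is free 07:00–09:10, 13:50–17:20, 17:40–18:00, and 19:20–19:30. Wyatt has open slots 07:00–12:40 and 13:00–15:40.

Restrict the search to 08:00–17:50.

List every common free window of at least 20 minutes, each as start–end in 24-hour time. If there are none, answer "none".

Ulrich free within 07:00–20:00: 07:00–08:20, 14:20–16:10.
Ulrich ∩ Priya: 07:00–08:20, 14:20–16:10.
Ulrich ∩ Priya ∩ Wyatt: 07:00–08:20, 14:20–15:40.
Restricted to 08:00–17:50: 08:00–08:20, 14:20–15:40.
Windows ≥ 20 min: 08:00–08:20, 14:20–15:40.

08:00–08:20, 14:20–15:40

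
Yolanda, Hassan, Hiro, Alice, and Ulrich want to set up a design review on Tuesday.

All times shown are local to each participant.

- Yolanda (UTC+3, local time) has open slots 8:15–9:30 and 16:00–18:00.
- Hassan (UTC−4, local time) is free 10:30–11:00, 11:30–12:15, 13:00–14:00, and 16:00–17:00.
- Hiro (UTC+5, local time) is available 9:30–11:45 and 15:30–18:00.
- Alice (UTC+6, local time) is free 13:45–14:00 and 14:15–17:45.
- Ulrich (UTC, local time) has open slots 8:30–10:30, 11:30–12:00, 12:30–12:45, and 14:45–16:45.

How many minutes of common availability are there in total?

Yolanda → UTC: 05:15–06:30, 13:00–15:00.
Hassan → UTC: 14:30–15:00, 15:30–16:15, 17:00–18:00, 20:00–21:00.
Hiro → UTC: 04:30–06:45, 10:30–13:00.
Alice → UTC: 07:45–08:00, 08:15–11:45.
Ulrich → UTC: 08:30–10:30, 11:30–12:00, 12:30–12:45, 14:45–16:45.
Yolanda ∩ Hassan: 14:30–15:00.
Yolanda ∩ Hassan ∩ Hiro: (none).
Yolanda ∩ Hassan ∩ Hiro ∩ Alice: (none).
Yolanda ∩ Hassan ∩ Hiro ∩ Alice ∩ Ulrich: (none).
Total common minutes: 0.

0 minutes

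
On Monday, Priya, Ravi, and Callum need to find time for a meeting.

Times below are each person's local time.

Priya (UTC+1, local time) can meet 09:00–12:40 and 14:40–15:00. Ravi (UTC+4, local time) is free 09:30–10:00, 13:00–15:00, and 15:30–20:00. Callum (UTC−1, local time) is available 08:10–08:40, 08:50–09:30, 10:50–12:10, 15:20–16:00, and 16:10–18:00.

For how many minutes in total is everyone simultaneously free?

70 minutes

Priya → UTC: 08:00–11:40, 13:40–14:00.
Ravi → UTC: 05:30–06:00, 09:00–11:00, 11:30–16:00.
Callum → UTC: 09:10–09:40, 09:50–10:30, 11:50–13:10, 16:20–17:00, 17:10–19:00.
Priya ∩ Ravi: 09:00–11:00, 11:30–11:40, 13:40–14:00.
Priya ∩ Ravi ∩ Callum: 09:10–09:40, 09:50–10:30.
Total common minutes: 30 + 40 = 70.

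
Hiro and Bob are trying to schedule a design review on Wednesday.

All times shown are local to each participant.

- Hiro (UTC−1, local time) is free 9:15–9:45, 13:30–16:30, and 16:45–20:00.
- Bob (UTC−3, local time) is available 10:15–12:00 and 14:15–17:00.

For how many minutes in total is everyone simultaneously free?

180 minutes

Hiro → UTC: 10:15–10:45, 14:30–17:30, 17:45–21:00.
Bob → UTC: 13:15–15:00, 17:15–20:00.
Hiro ∩ Bob: 14:30–15:00, 17:15–17:30, 17:45–20:00.
Total common minutes: 30 + 15 + 135 = 180.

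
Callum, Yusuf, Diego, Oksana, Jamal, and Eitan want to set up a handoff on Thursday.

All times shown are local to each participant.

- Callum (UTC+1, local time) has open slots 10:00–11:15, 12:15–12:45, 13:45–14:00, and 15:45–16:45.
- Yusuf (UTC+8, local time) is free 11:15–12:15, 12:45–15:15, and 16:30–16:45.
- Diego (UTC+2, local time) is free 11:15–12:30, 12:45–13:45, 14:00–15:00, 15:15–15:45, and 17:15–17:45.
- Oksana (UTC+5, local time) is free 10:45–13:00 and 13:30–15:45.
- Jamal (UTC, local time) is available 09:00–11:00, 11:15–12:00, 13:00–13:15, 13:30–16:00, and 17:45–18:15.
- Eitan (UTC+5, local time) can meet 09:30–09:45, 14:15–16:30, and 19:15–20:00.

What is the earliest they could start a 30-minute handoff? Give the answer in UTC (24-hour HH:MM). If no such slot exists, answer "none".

none

Callum → UTC: 09:00–10:15, 11:15–11:45, 12:45–13:00, 14:45–15:45.
Yusuf → UTC: 03:15–04:15, 04:45–07:15, 08:30–08:45.
Diego → UTC: 09:15–10:30, 10:45–11:45, 12:00–13:00, 13:15–13:45, 15:15–15:45.
Oksana → UTC: 05:45–08:00, 08:30–10:45.
Jamal → UTC: 09:00–11:00, 11:15–12:00, 13:00–13:15, 13:30–16:00, 17:45–18:15.
Eitan → UTC: 04:30–04:45, 09:15–11:30, 14:15–15:00.
Callum ∩ Yusuf: (none).
Callum ∩ Yusuf ∩ Diego: (none).
Callum ∩ Yusuf ∩ Diego ∩ Oksana: (none).
Callum ∩ Yusuf ∩ Diego ∩ Oksana ∩ Jamal: (none).
Callum ∩ Yusuf ∩ Diego ∩ Oksana ∩ Jamal ∩ Eitan: (none).
Windows ≥ 30 min: (none).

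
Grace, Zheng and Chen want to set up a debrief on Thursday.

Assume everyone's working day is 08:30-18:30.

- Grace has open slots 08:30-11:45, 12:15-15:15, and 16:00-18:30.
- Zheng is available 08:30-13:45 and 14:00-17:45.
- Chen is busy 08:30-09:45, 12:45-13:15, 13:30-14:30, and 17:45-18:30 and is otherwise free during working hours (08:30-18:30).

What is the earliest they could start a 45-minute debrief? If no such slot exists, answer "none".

Chen free within 08:30–18:30: 09:45–12:45, 13:15–13:30, 14:30–17:45.
Grace ∩ Zheng: 08:30–11:45, 12:15–13:45, 14:00–15:15, 16:00–17:45.
Grace ∩ Zheng ∩ Chen: 09:45–11:45, 12:15–12:45, 13:15–13:30, 14:30–15:15, 16:00–17:45.
Windows ≥ 45 min: 09:45–11:45, 14:30–15:15, 16:00–17:45.
Earliest such window starts at 09:45.

09:45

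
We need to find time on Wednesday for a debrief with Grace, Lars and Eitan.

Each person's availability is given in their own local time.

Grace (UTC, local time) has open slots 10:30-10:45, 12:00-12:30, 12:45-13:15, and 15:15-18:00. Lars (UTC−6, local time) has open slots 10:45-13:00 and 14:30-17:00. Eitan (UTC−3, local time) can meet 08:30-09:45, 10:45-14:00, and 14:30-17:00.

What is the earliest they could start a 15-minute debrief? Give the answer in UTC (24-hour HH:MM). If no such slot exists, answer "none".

16:45

Grace → UTC: 10:30–10:45, 12:00–12:30, 12:45–13:15, 15:15–18:00.
Lars → UTC: 16:45–19:00, 20:30–23:00.
Eitan → UTC: 11:30–12:45, 13:45–17:00, 17:30–20:00.
Grace ∩ Lars: 16:45–18:00.
Grace ∩ Lars ∩ Eitan: 16:45–17:00, 17:30–18:00.
Windows ≥ 15 min: 16:45–17:00, 17:30–18:00.
Earliest such window starts at 16:45.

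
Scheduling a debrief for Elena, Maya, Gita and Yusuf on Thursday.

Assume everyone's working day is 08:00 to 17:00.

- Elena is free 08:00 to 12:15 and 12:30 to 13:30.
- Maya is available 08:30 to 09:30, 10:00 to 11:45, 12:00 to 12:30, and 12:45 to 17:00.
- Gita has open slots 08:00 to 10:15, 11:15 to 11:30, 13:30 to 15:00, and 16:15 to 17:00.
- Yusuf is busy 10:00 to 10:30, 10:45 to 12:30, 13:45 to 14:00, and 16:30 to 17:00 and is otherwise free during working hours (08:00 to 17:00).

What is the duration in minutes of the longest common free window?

Yusuf free within 08:00–17:00: 08:00–10:00, 10:30–10:45, 12:30–13:45, 14:00–16:30.
Elena ∩ Maya: 08:30–09:30, 10:00–11:45, 12:00–12:15, 12:45–13:30.
Elena ∩ Maya ∩ Gita: 08:30–09:30, 10:00–10:15, 11:15–11:30.
Elena ∩ Maya ∩ Gita ∩ Yusuf: 08:30–09:30.
Single common window of 60 minutes.

60 minutes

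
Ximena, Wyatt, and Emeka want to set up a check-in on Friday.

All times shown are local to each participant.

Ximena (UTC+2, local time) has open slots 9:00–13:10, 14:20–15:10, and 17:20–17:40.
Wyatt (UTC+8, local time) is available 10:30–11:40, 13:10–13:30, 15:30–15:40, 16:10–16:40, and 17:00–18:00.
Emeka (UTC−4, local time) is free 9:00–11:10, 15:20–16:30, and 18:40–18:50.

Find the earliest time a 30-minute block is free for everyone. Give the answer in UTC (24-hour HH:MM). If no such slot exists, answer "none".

none

Ximena → UTC: 07:00–11:10, 12:20–13:10, 15:20–15:40.
Wyatt → UTC: 02:30–03:40, 05:10–05:30, 07:30–07:40, 08:10–08:40, 09:00–10:00.
Emeka → UTC: 13:00–15:10, 19:20–20:30, 22:40–22:50.
Ximena ∩ Wyatt: 07:30–07:40, 08:10–08:40, 09:00–10:00.
Ximena ∩ Wyatt ∩ Emeka: (none).
Windows ≥ 30 min: (none).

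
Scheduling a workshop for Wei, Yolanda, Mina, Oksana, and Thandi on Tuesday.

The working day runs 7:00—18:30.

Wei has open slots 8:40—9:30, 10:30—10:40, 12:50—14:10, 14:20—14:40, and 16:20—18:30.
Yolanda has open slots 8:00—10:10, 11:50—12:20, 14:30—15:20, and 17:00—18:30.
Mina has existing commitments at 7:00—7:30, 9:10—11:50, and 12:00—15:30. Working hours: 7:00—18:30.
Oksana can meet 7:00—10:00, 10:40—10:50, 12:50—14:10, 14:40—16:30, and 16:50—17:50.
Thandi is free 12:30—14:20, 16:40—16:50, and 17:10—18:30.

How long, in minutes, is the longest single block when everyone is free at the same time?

Mina free within 07:00–18:30: 07:30–09:10, 11:50–12:00, 15:30–18:30.
Wei ∩ Yolanda: 08:40–09:30, 14:30–14:40, 17:00–18:30.
Wei ∩ Yolanda ∩ Mina: 08:40–09:10, 17:00–18:30.
Wei ∩ Yolanda ∩ Mina ∩ Oksana: 08:40–09:10, 17:00–17:50.
Wei ∩ Yolanda ∩ Mina ∩ Oksana ∩ Thandi: 17:10–17:50.
Single common window of 40 minutes.

40 minutes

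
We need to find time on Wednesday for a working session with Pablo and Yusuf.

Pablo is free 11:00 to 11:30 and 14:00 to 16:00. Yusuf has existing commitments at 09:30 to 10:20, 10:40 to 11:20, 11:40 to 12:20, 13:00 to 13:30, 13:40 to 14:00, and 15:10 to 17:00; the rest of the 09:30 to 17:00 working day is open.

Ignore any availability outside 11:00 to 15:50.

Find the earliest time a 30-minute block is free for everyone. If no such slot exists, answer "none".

14:00

Yusuf free within 09:30–17:00: 10:20–10:40, 11:20–11:40, 12:20–13:00, 13:30–13:40, 14:00–15:10.
Pablo ∩ Yusuf: 11:20–11:30, 14:00–15:10.
Restricted to 11:00–15:50: 11:20–11:30, 14:00–15:10.
Windows ≥ 30 min: 14:00–15:10.
Earliest such window starts at 14:00.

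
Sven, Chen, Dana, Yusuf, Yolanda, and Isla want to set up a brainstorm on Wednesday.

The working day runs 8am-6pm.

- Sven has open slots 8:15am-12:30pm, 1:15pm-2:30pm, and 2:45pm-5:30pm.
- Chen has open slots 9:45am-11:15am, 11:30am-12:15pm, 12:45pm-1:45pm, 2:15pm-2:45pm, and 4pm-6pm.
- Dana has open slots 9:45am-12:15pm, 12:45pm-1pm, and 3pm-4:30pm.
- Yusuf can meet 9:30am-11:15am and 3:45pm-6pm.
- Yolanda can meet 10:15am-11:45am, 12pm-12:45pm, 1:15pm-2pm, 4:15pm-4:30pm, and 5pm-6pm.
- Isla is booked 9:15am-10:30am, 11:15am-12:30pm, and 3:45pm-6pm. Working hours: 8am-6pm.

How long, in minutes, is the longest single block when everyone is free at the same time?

Isla free within 08:00–18:00: 08:00–09:15, 10:30–11:15, 12:30–15:45.
Sven ∩ Chen: 09:45–11:15, 11:30–12:15, 13:15–13:45, 14:15–14:30, 16:00–17:30.
Sven ∩ Chen ∩ Dana: 09:45–11:15, 11:30–12:15, 16:00–16:30.
Sven ∩ Chen ∩ Dana ∩ Yusuf: 09:45–11:15, 16:00–16:30.
Sven ∩ Chen ∩ Dana ∩ Yusuf ∩ Yolanda: 10:15–11:15, 16:15–16:30.
Sven ∩ Chen ∩ Dana ∩ Yusuf ∩ Yolanda ∩ Isla: 10:30–11:15.
Single common window of 45 minutes.

45 minutes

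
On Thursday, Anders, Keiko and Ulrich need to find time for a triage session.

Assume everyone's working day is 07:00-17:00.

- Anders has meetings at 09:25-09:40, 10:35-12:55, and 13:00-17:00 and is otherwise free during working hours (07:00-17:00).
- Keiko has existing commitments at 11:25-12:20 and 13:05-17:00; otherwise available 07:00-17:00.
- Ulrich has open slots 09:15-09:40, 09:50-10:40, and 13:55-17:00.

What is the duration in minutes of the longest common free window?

Anders free within 07:00–17:00: 07:00–09:25, 09:40–10:35, 12:55–13:00.
Keiko free within 07:00–17:00: 07:00–11:25, 12:20–13:05.
Anders ∩ Keiko: 07:00–09:25, 09:40–10:35, 12:55–13:00.
Anders ∩ Keiko ∩ Ulrich: 09:15–09:25, 09:50–10:35.
Common window lengths: 10, 45 min; longest is 45.

45 minutes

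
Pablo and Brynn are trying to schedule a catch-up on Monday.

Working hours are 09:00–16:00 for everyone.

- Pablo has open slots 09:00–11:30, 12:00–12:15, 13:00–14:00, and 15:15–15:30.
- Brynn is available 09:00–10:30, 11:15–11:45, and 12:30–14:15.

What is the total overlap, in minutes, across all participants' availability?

Pablo ∩ Brynn: 09:00–10:30, 11:15–11:30, 13:00–14:00.
Total common minutes: 90 + 15 + 60 = 165.

165 minutes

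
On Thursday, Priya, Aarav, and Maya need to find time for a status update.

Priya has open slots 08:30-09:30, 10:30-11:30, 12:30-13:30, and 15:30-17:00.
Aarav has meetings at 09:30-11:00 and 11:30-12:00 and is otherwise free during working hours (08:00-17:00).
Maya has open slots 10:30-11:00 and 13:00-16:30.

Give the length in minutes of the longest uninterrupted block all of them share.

60 minutes

Aarav free within 08:00–17:00: 08:00–09:30, 11:00–11:30, 12:00–17:00.
Priya ∩ Aarav: 08:30–09:30, 11:00–11:30, 12:30–13:30, 15:30–17:00.
Priya ∩ Aarav ∩ Maya: 13:00–13:30, 15:30–16:30.
Common window lengths: 30, 60 min; longest is 60.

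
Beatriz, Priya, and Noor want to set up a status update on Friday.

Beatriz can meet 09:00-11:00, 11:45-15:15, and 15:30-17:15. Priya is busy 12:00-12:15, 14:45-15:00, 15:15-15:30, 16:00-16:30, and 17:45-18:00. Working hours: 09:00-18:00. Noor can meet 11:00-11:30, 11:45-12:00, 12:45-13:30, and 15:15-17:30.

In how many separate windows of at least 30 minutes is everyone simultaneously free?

3

Priya free within 09:00–18:00: 09:00–12:00, 12:15–14:45, 15:00–15:15, 15:30–16:00, 16:30–17:45.
Beatriz ∩ Priya: 09:00–11:00, 11:45–12:00, 12:15–14:45, 15:00–15:15, 15:30–16:00, 16:30–17:15.
Beatriz ∩ Priya ∩ Noor: 11:45–12:00, 12:45–13:30, 15:30–16:00, 16:30–17:15.
Windows ≥ 30 min: 12:45–13:30, 15:30–16:00, 16:30–17:15.
That's 3 windows.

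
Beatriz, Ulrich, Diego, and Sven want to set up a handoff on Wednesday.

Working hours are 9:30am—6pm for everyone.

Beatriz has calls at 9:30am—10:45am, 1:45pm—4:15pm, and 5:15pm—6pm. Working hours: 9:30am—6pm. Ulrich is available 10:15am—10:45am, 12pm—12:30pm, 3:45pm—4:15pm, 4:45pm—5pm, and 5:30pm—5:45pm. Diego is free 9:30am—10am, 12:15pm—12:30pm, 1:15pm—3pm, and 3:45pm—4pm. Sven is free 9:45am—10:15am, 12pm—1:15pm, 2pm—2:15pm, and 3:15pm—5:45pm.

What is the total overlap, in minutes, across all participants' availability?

Beatriz free within 09:30–18:00: 10:45–13:45, 16:15–17:15.
Beatriz ∩ Ulrich: 12:00–12:30, 16:45–17:00.
Beatriz ∩ Ulrich ∩ Diego: 12:15–12:30.
Beatriz ∩ Ulrich ∩ Diego ∩ Sven: 12:15–12:30.
Total common minutes: 15.

15 minutes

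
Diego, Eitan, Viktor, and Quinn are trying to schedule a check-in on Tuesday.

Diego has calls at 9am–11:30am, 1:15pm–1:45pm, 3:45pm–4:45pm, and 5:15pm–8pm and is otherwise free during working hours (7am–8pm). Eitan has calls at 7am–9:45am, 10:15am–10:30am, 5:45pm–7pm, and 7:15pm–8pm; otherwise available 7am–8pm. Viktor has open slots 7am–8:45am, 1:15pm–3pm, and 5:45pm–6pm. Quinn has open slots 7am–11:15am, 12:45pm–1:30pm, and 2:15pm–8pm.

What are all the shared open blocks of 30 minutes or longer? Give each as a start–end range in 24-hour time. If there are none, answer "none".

Diego free within 07:00–20:00: 07:00–09:00, 11:30–13:15, 13:45–15:45, 16:45–17:15.
Eitan free within 07:00–20:00: 09:45–10:15, 10:30–17:45, 19:00–19:15.
Diego ∩ Eitan: 11:30–13:15, 13:45–15:45, 16:45–17:15.
Diego ∩ Eitan ∩ Viktor: 13:45–15:00.
Diego ∩ Eitan ∩ Viktor ∩ Quinn: 14:15–15:00.
Windows ≥ 30 min: 14:15–15:00.

14:15–15:00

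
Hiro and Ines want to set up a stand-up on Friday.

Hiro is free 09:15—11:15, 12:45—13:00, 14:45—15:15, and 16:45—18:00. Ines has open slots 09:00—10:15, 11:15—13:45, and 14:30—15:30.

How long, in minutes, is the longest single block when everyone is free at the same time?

Hiro ∩ Ines: 09:15–10:15, 12:45–13:00, 14:45–15:15.
Common window lengths: 60, 15, 30 min; longest is 60.

60 minutes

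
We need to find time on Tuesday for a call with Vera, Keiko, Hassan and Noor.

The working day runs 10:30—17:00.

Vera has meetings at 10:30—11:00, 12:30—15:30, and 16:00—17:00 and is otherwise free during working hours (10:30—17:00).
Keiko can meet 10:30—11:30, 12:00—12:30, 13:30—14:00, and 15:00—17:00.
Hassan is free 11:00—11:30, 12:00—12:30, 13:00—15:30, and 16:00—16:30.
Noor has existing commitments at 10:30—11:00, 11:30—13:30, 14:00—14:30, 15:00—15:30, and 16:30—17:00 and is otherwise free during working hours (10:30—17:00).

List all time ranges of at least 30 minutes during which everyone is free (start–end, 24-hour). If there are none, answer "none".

Vera free within 10:30–17:00: 11:00–12:30, 15:30–16:00.
Noor free within 10:30–17:00: 11:00–11:30, 13:30–14:00, 14:30–15:00, 15:30–16:30.
Vera ∩ Keiko: 11:00–11:30, 12:00–12:30, 15:30–16:00.
Vera ∩ Keiko ∩ Hassan: 11:00–11:30, 12:00–12:30.
Vera ∩ Keiko ∩ Hassan ∩ Noor: 11:00–11:30.
Windows ≥ 30 min: 11:00–11:30.

11:00–11:30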